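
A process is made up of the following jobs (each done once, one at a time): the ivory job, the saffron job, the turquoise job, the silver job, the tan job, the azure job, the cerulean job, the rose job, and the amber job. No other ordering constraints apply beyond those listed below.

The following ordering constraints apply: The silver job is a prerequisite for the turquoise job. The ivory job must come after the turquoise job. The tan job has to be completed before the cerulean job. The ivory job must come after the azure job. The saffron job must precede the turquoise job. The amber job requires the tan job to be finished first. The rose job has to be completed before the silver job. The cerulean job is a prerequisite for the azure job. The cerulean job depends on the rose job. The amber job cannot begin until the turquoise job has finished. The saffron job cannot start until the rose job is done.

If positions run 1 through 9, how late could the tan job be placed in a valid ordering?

The jobs that are forced after the tan job, directly or by a chain of constraints, are the ivory job, the azure job, the cerulean job, the amber job. That's 4 jobs.
So at least 4 jobs follow the tan job, putting the tan job no later than position 5. That position is achievable by scheduling everything else first.

5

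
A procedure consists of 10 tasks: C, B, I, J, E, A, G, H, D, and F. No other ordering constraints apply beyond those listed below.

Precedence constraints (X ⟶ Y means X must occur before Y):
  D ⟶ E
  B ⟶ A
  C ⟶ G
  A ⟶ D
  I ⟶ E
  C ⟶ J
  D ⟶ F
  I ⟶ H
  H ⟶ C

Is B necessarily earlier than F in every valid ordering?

Yes

Following the dependencies: B → A → D → F.
So B must precede F in any valid ordering.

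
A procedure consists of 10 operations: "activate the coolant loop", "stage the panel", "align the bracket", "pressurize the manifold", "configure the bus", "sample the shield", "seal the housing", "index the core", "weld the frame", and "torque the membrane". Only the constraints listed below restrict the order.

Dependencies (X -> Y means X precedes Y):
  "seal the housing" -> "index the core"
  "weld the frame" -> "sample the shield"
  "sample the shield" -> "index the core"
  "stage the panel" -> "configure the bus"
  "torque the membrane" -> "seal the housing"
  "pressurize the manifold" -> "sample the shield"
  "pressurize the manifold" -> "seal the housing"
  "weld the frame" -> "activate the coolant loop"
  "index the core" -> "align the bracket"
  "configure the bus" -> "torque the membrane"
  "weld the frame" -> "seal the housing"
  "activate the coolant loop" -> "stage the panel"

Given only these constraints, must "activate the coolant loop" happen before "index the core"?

There is a constraint chain "activate the coolant loop" → "stage the panel" → "configure the bus" → "torque the membrane" → "seal the housing" → "index the core".
So "activate the coolant loop" must precede "index the core" in any valid ordering.

Yes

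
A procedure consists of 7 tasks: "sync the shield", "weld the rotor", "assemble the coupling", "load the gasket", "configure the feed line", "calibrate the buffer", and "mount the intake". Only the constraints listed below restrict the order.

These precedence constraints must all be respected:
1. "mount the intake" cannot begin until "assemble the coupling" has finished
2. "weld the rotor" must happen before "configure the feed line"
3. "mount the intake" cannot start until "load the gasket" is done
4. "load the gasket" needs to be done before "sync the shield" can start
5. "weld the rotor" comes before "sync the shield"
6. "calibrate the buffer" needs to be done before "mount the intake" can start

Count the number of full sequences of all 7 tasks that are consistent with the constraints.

310

The tasks with no prerequisites are "weld the rotor", "assemble the coupling", "load the gasket", "calibrate the buffer"; any of them can be placed first.
Counting all ways to extend the partial order to a total order gives 310.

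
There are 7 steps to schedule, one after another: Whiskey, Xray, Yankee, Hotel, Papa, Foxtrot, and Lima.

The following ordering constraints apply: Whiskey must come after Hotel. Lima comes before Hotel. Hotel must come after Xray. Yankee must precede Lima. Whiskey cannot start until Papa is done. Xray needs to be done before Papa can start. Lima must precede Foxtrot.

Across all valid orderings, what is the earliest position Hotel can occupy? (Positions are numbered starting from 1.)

Working backwards through the constraints from Hotel, its full set of required predecessors is Xray, Yankee, Lima — 3 of them.
So at minimum 3 steps come before Hotel, putting Hotel no earlier than position 4. That position is achievable by scheduling exactly those predecessors first.

4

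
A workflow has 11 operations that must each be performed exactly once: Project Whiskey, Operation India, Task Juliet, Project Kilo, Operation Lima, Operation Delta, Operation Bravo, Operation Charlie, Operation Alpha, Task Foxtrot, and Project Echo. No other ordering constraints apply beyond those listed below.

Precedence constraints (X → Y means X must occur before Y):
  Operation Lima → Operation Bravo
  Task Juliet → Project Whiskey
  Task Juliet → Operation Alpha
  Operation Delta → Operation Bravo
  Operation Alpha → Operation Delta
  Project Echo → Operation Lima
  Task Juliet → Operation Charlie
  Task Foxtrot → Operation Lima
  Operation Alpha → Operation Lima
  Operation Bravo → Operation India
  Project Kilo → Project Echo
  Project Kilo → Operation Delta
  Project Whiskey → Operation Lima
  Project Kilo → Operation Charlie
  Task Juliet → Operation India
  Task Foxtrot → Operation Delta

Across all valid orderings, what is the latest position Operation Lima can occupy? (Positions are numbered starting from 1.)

The operations that are forced after Operation Lima, directly or by a chain of constraints, are Operation India, Operation Bravo. That's 2 operations.
So at least 2 operations follow Operation Lima, putting Operation Lima no later than position 9. That position is achievable by scheduling everything else first.

9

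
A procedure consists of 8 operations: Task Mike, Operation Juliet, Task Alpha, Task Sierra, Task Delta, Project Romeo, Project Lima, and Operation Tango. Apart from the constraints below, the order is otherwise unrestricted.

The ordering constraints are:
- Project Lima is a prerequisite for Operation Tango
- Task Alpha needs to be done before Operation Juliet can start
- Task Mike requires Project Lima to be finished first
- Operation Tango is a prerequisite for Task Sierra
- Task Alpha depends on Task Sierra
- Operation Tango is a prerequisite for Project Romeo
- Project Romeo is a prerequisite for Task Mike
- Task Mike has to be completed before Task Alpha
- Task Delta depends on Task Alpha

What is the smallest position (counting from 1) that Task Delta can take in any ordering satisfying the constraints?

The operations that are forced before Task Delta, directly or transitively, are Task Mike, Task Alpha, Task Sierra, Project Romeo, Project Lima, Operation Tango. That's 6 operations.
So at minimum 6 operations come before Task Delta, putting Task Delta no earlier than position 7. That position is achievable by scheduling exactly those predecessors first.

7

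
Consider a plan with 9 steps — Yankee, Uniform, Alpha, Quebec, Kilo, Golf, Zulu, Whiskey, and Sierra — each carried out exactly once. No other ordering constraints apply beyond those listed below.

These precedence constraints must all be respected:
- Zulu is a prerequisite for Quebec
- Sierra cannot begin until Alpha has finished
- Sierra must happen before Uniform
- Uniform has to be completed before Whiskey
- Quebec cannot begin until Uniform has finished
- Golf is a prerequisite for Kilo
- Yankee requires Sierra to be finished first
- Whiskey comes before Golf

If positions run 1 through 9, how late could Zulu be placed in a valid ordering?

8

Following the constraints forward from Zulu, its only required successor is Quebec.
With 1 mandatory successor out of 9 steps total, the latest slot for Zulu is 9−1 = 8, and it's reachable by doing all non-successors before Zulu.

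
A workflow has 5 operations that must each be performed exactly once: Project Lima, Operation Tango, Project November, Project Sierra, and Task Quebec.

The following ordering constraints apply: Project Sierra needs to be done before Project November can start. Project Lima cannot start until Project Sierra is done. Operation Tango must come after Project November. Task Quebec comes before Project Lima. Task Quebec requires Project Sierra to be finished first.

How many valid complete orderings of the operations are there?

6

Project Sierra is the only operation with nothing required before it, so every ordering starts there.
Counting all ways to extend the partial order to a total order gives 6.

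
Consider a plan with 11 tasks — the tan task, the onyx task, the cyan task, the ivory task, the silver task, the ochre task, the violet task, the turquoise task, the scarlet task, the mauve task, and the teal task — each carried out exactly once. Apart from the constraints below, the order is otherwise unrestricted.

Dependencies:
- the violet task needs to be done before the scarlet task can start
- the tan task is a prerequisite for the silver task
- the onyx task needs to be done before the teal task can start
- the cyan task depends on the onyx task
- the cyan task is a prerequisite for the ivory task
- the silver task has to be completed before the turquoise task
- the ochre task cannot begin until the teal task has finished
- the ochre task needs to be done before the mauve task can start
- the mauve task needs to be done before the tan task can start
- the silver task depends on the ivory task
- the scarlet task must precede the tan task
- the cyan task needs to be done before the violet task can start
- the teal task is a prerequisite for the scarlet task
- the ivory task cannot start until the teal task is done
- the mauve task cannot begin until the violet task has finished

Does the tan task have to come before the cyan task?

The constraints actually force the cyan task before the tan task (via the cyan task → the violet task → the scarlet task → the tan task), not the other way around.
So the tan task never precedes the cyan task.

No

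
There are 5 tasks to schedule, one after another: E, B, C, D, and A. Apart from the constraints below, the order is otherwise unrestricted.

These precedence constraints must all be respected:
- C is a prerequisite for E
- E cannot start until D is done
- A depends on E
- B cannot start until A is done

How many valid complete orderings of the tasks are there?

2

2 tasks have no prerequisites (C, D), so any of them could come first.
Systematically extending each partial ordering one task at a time and counting, there are 2 complete orderings.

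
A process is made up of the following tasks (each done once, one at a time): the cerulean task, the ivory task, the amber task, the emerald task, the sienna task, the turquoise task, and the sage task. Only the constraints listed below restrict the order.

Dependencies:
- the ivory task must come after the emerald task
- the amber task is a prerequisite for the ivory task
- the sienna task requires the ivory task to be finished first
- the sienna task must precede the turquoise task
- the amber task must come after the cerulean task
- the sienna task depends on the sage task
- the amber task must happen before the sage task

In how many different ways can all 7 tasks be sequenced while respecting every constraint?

2 tasks have no prerequisites (the cerulean task, the emerald task), so any of them could come first.
Systematically extending each partial ordering one task at a time and counting, there are 7 complete orderings.

7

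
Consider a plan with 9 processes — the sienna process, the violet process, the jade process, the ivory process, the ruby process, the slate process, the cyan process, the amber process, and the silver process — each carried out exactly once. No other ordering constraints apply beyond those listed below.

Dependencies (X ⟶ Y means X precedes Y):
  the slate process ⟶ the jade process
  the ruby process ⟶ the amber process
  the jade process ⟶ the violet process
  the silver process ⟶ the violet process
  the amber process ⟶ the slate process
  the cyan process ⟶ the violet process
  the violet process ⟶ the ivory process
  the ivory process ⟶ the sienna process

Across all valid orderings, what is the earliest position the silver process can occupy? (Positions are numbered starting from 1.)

1

The silver process has no prerequisites at all, so it can go in position 1.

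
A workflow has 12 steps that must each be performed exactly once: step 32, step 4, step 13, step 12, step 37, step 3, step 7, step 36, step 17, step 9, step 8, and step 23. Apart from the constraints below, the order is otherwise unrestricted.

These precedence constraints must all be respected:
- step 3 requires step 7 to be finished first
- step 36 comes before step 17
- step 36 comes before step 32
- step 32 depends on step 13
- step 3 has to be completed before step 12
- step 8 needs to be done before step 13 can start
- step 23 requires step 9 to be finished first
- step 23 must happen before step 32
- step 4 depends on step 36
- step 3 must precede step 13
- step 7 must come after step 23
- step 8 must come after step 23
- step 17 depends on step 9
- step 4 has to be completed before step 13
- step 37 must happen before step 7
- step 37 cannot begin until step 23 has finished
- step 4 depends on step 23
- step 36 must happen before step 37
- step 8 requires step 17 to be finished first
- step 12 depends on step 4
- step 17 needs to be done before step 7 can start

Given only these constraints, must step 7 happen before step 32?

Yes

Following the dependencies: step 7 → step 3 → step 13 → step 32.
That forces step 7 before step 32 in every valid schedule.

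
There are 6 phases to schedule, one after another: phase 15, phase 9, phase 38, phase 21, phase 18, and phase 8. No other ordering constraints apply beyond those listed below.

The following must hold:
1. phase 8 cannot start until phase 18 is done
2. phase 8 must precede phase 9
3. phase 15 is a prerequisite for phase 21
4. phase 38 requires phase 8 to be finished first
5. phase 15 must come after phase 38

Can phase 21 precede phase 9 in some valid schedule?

Yes

The constraints leave phase 21 and phase 9 unordered relative to each other; nothing requires phase 9 earlier.
That means at least one valid schedule has phase 21 before phase 9.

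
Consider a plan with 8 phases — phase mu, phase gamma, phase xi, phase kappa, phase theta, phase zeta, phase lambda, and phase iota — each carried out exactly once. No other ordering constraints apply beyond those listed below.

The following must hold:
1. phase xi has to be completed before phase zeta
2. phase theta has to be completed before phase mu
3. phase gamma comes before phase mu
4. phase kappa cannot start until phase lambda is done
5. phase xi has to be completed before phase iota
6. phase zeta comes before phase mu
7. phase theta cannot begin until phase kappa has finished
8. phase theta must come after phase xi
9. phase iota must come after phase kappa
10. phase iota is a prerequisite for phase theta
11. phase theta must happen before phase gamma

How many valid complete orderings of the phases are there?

15

2 phases have no prerequisites (phase xi, phase lambda), so any of them could come first.
Counting all ways to extend the partial order to a total order gives 15.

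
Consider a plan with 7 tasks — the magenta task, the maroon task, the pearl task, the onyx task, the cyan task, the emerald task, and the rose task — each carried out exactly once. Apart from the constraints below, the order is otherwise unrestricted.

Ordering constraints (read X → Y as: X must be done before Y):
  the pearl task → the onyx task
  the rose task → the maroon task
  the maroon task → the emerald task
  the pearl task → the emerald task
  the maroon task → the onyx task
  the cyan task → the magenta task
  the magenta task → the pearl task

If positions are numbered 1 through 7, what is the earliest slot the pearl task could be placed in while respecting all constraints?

The tasks that are forced before the pearl task, directly or transitively, are the magenta task, the cyan task. That's 2 tasks.
So at minimum 2 tasks come before the pearl task, putting the pearl task no earlier than position 3. That position is achievable by scheduling exactly those predecessors first.

3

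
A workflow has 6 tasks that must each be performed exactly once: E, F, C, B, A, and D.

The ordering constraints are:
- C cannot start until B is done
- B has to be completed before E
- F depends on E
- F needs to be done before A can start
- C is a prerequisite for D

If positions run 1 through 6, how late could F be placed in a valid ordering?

The only task forced after F (directly or by a chain) is A.
So at least 1 task follows F, putting F no later than position 5. That position is achievable by scheduling everything else first.

5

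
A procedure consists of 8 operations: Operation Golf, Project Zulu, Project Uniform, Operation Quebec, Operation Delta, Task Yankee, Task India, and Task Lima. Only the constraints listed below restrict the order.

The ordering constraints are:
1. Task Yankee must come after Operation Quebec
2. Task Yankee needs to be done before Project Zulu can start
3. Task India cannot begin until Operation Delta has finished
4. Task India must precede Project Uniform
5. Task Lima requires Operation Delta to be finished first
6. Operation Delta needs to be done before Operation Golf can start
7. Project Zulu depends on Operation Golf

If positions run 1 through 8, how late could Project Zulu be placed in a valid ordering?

No constraint forces any operation after Project Zulu, so it can be placed last, in position 8.

8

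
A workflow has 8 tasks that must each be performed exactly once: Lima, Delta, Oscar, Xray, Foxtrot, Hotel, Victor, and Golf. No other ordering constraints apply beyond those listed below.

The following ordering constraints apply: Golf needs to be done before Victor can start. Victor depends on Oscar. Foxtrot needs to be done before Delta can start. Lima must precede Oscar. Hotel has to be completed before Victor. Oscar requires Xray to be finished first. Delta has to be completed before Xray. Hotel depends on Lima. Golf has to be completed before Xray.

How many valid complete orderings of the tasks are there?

60

The tasks with no prerequisites are Lima, Foxtrot, Golf; any of them can be placed first.
Enumerating by repeatedly choosing an available task (one whose prerequisites are all placed) gives 60 distinct complete orderings.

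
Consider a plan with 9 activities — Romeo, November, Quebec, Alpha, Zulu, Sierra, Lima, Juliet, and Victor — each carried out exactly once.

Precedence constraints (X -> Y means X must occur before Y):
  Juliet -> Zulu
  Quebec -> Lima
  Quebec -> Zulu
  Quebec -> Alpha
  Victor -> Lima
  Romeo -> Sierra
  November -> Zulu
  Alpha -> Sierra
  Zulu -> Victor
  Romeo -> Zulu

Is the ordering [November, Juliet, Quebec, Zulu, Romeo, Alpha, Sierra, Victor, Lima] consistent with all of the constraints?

No

Here Romeo comes after Zulu.
Since Romeo is required before Zulu, the ordering is invalid.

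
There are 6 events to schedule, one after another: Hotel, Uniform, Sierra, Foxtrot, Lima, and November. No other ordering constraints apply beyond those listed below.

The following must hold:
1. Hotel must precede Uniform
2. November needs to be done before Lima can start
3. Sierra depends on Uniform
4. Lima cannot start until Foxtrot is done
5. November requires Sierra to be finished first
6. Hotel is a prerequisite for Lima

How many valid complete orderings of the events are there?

2 events have no prerequisites (Hotel, Foxtrot), so any of them could come first.
Systematically extending each partial ordering one event at a time and counting, there are 5 complete orderings.

5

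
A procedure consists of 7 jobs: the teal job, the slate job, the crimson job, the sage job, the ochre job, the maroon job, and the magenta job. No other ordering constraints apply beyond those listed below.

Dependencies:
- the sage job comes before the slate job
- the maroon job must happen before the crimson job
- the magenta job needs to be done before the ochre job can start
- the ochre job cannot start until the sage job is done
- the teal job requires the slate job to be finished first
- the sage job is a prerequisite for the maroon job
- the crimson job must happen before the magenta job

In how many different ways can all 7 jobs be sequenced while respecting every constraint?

Only the sage job has no prerequisites, so it must go first.
Counting all ways to extend the partial order to a total order gives 15.

15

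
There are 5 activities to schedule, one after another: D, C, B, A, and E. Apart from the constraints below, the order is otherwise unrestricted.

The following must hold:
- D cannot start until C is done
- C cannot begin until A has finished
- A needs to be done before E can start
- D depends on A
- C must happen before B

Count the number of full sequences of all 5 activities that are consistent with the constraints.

8

Only A has no prerequisites, so it must go first.
Counting all ways to extend the partial order to a total order gives 8.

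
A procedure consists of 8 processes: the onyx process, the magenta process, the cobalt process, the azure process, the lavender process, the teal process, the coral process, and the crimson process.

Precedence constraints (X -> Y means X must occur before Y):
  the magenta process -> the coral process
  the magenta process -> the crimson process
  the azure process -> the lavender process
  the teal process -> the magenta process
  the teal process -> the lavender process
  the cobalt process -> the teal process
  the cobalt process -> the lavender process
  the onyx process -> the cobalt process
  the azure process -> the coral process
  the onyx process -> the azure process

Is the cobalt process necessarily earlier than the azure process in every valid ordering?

No

Nothing in the constraints links the cobalt process and the azure process; they are unordered relative to each other.
A valid ordering placing the azure process before the cobalt process exists, so the answer is no.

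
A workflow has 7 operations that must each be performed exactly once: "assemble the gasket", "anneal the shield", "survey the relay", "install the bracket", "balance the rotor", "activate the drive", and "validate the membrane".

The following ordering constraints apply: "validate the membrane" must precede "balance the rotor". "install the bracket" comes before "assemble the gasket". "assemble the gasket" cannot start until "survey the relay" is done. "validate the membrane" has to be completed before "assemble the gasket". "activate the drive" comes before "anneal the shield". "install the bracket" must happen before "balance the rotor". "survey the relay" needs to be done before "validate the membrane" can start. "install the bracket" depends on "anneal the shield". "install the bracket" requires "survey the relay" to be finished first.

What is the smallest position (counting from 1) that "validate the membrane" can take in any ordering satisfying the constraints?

2

The only operation forced before "validate the membrane" (directly or transitively) is "survey the relay".
With 1 mandatory predecessor, the earliest "validate the membrane" can sit is position 1+1 = 2, and placing just that one first achieves it.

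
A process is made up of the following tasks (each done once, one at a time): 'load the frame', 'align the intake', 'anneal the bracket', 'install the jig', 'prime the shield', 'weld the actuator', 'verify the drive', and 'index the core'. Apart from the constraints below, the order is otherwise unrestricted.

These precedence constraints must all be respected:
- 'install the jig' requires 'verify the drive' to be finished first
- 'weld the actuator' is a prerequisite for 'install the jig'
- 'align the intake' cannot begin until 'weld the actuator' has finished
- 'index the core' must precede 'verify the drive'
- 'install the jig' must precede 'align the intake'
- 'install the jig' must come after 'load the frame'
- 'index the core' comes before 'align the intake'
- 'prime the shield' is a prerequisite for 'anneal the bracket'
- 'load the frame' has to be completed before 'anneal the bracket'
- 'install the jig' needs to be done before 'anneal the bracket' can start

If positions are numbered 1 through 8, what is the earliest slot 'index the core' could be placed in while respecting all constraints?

'index the core' has no prerequisites at all, so it can go in position 1.

1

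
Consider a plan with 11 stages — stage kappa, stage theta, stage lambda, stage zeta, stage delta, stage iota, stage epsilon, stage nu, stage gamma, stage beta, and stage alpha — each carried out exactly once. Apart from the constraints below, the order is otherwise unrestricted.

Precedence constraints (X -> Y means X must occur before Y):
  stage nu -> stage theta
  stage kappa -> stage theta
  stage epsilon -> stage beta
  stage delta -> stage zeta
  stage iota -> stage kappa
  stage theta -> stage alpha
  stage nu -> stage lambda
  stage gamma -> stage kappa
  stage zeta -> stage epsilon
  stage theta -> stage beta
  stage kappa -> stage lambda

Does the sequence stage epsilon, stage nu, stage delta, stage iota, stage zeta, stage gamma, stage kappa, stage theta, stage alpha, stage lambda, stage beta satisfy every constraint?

No

The sequence places stage epsilon ahead of stage zeta.
That contradicts the constraint that stage zeta must precede stage epsilon.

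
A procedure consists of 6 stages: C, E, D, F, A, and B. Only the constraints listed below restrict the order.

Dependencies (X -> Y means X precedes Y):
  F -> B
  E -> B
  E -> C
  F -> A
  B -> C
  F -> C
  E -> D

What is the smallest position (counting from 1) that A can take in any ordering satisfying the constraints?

The only stage forced before A (directly or transitively) is F.
With 1 mandatory predecessor, the earliest A can sit is position 1+1 = 2, and placing just that one first achieves it.

2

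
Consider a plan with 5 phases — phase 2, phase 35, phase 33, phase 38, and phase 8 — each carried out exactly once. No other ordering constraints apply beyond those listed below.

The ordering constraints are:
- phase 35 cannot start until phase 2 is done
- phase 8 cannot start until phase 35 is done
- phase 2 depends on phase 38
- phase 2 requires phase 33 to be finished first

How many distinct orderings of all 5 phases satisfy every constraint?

2

2 phases have no prerequisites (phase 33, phase 38), so any of them could come first.
Systematically extending each partial ordering one phase at a time and counting, there are 2 complete orderings.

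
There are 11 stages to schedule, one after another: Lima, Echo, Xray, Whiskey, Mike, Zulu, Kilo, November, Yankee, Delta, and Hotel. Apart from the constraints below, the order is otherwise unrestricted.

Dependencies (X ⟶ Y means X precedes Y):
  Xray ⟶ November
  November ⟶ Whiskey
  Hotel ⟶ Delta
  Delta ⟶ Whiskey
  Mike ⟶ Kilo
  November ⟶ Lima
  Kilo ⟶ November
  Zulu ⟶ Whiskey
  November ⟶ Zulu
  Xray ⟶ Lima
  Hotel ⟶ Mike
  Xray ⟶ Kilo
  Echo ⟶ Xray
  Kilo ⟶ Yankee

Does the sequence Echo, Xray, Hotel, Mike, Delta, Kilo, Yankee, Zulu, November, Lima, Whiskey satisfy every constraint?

In the proposed order, Zulu appears before November.
But one of the constraints requires November before Zulu, so this ordering violates it.

No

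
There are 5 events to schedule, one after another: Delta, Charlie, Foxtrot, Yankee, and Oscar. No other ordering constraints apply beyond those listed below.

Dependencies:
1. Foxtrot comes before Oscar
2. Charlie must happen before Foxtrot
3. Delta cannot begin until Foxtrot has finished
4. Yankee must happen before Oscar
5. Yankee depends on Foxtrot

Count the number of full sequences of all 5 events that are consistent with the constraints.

3

Charlie is the only event with nothing required before it, so every ordering starts there.
Systematically extending each partial ordering one event at a time and counting, there are 3 complete orderings.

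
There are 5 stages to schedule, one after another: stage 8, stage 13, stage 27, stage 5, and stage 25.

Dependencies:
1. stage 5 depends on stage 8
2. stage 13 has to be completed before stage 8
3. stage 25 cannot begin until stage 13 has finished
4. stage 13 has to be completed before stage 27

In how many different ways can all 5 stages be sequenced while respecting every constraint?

Stage 13 is the only stage with nothing required before it, so every ordering starts there.
Enumerating by repeatedly choosing an available stage (one whose prerequisites are all placed) gives 12 distinct complete orderings.

12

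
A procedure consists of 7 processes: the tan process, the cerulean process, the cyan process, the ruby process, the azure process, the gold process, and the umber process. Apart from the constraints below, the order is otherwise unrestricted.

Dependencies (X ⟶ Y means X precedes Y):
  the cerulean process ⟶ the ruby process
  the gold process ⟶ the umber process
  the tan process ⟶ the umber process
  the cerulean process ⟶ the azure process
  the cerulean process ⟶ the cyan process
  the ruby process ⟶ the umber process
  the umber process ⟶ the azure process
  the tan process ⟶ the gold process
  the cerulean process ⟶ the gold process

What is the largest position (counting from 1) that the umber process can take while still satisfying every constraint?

6

The only process forced after the umber process (directly or by a chain) is the azure process.
So at least 1 process follows the umber process, putting the umber process no later than position 6. That position is achievable by scheduling everything else first.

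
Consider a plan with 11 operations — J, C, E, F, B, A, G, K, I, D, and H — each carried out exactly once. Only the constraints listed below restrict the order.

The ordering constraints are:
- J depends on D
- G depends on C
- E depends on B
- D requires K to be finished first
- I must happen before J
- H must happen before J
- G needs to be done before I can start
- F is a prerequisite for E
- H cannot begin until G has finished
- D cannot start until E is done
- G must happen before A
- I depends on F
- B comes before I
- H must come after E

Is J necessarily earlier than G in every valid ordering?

No

The constraints actually force G before J (via G → I → J), not the other way around.
So J never precedes G.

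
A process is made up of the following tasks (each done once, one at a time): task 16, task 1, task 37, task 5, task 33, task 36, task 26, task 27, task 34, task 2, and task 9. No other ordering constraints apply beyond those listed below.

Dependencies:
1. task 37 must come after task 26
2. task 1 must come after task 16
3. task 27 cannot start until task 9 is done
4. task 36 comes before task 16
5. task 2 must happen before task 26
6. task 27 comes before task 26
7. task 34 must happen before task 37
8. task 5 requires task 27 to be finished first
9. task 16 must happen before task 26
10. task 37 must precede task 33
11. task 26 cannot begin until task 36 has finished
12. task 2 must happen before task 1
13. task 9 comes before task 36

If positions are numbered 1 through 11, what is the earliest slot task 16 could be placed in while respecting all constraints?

Every task that must precede task 16 has to come before it. Tracing all chains that end at task 16, those tasks are: task 36, task 9 — 2 in total.
With 2 mandatory predecessors, the earliest task 16 can sit is position 2+1 = 3, and placing just those 2 first achieves it.

3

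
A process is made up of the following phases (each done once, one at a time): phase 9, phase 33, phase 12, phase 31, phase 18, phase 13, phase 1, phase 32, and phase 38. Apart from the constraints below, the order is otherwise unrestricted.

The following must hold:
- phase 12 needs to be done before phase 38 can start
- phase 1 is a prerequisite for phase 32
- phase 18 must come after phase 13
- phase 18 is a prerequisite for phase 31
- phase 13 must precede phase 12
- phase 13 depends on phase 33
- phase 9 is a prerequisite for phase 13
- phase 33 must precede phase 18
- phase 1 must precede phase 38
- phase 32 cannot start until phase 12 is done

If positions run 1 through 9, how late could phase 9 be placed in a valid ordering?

3

Following every chain forward from phase 9, the phases that must come later are phase 12, phase 31, phase 18, phase 13, phase 32, phase 38 — 6 of them.
So at least 6 phases follow phase 9, putting phase 9 no later than position 3. That position is achievable by scheduling everything else first.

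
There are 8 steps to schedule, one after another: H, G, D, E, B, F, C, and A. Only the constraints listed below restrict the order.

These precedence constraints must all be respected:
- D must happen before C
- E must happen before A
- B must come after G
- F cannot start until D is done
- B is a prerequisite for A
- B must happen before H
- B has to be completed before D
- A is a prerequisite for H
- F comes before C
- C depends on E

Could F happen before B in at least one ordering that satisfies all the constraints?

No

There is a dependency chain B → D → F, so F always comes after B.
So no valid ordering can have F before B.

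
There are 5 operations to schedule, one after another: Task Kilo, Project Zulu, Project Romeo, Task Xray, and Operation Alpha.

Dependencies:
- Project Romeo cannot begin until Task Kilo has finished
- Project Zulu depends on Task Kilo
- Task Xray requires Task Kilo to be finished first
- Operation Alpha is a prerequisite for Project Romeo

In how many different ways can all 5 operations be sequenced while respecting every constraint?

2 operations have no prerequisites (Task Kilo, Operation Alpha), so any of them could come first.
Enumerating by repeatedly choosing an available operation (one whose prerequisites are all placed) gives 18 distinct complete orderings.

18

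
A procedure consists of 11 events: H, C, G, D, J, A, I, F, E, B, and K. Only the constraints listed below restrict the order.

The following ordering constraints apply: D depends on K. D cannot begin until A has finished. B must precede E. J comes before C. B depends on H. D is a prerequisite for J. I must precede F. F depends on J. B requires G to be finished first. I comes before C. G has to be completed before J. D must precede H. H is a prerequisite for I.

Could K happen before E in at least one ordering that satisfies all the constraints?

K is actually forced before E by the constraints, so certainly some valid ordering has K first.

Yes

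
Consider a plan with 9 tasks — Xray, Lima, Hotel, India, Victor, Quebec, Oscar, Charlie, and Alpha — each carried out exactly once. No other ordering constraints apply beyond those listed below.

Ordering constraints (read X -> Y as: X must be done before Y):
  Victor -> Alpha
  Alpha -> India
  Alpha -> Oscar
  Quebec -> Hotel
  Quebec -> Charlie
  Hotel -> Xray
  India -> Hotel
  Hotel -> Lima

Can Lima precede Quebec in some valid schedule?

No

The constraints give a chain Quebec → Hotel → Lima, which forces Quebec before Lima.
So no valid ordering can have Lima before Quebec.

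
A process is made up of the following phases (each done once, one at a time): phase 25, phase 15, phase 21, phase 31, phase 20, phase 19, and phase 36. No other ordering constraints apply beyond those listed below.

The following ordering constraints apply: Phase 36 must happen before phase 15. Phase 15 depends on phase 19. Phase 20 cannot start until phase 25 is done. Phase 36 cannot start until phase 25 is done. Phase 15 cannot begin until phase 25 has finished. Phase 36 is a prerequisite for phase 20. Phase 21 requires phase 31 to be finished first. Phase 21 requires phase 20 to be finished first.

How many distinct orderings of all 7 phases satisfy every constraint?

The phases with no prerequisites are phase 25, phase 31, phase 19; any of them can be placed first.
Systematically extending each partial ordering one phase at a time and counting, there are 66 complete orderings.

66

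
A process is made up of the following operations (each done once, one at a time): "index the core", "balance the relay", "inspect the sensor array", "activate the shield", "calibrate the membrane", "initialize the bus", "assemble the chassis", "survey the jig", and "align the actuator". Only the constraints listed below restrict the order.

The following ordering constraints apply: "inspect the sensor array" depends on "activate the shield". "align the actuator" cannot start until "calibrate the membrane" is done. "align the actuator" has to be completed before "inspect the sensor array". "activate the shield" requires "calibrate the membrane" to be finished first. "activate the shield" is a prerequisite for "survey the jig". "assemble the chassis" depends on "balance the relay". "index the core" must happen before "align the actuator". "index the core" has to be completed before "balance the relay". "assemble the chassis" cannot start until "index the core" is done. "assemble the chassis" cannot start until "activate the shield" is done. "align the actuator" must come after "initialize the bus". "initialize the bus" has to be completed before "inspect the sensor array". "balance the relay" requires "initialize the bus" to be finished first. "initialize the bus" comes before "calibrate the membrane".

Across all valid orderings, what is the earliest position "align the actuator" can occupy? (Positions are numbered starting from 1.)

4

Working backwards through the constraints from "align the actuator", its full set of required predecessors is "index the core", "calibrate the membrane", "initialize the bus" — 3 of them.
So at minimum 3 operations come before "align the actuator", putting "align the actuator" no earlier than position 4. That position is achievable by scheduling exactly those predecessors first.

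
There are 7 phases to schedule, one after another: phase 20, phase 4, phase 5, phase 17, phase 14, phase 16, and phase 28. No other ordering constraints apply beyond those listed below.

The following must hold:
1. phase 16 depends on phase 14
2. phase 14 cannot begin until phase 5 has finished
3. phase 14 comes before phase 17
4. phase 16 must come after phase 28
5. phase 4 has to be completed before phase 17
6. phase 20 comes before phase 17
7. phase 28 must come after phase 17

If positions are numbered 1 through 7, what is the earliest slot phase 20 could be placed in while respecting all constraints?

1

Nothing is required before phase 20; it can be the very first phase.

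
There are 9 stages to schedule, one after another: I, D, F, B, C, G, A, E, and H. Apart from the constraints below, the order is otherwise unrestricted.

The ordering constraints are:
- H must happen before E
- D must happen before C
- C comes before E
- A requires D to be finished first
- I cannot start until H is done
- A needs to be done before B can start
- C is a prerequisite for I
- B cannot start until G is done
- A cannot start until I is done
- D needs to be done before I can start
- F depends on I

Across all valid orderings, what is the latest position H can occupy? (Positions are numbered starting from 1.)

4

The stages that are forced after H, directly or by a chain of constraints, are I, F, B, A, E. That's 5 stages.
With 5 mandatory successors out of 9 stages total, the latest slot for H is 9−5 = 4, and it's reachable by doing all non-successors before H.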